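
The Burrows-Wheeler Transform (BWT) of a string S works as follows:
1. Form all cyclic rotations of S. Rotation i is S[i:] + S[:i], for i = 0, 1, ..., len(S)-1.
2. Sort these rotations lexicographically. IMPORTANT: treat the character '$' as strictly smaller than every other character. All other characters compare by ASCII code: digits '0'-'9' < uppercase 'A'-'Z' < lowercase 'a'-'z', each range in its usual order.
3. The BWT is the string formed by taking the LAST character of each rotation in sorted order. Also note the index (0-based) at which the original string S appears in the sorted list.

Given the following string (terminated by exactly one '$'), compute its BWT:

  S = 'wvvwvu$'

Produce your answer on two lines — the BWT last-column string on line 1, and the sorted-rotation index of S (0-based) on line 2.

All 7 rotations (rotation i = S[i:]+S[:i]):
  rot[0] = wvvwvu$
  rot[1] = vvwvu$w
  rot[2] = vwvu$wv
  rot[3] = wvu$wvv
  rot[4] = vu$wvvw
  rot[5] = u$wvvwv
  rot[6] = $wvvwvu
Sorted (with $ < everything):
  sorted[0] = $wvvwvu  (last char: 'u')
  sorted[1] = u$wvvwv  (last char: 'v')
  sorted[2] = vu$wvvw  (last char: 'w')
  sorted[3] = vvwvu$w  (last char: 'w')
  sorted[4] = vwvu$wv  (last char: 'v')
  sorted[5] = wvu$wvv  (last char: 'v')
  sorted[6] = wvvwvu$  (last char: '$')
Last column: uvwwvv$
Original string S is at sorted index 6

Answer: uvwwvv$
6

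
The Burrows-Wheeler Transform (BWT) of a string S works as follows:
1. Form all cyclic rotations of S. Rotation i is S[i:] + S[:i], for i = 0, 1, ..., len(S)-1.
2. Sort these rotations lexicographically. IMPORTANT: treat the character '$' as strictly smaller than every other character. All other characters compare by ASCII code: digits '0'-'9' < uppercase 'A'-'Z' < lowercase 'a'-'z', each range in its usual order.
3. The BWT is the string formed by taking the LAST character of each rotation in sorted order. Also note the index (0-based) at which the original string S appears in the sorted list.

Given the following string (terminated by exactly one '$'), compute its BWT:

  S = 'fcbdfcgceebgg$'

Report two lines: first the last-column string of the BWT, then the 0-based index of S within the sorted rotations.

All 14 rotations (rotation i = S[i:]+S[:i]):
  rot[0] = fcbdfcgceebgg$
  rot[1] = cbdfcgceebgg$f
  rot[2] = bdfcgceebgg$fc
  rot[3] = dfcgceebgg$fcb
  rot[4] = fcgceebgg$fcbd
  rot[5] = cgceebgg$fcbdf
  rot[6] = gceebgg$fcbdfc
  rot[7] = ceebgg$fcbdfcg
  rot[8] = eebgg$fcbdfcgc
  rot[9] = ebgg$fcbdfcgce
  rot[10] = bgg$fcbdfcgcee
  rot[11] = gg$fcbdfcgceeb
  rot[12] = g$fcbdfcgceebg
  rot[13] = $fcbdfcgceebgg
Sorted (with $ < everything):
  sorted[0] = $fcbdfcgceebgg  (last char: 'g')
  sorted[1] = bdfcgceebgg$fc  (last char: 'c')
  sorted[2] = bgg$fcbdfcgcee  (last char: 'e')
  sorted[3] = cbdfcgceebgg$f  (last char: 'f')
  sorted[4] = ceebgg$fcbdfcg  (last char: 'g')
  sorted[5] = cgceebgg$fcbdf  (last char: 'f')
  sorted[6] = dfcgceebgg$fcb  (last char: 'b')
  sorted[7] = ebgg$fcbdfcgce  (last char: 'e')
  sorted[8] = eebgg$fcbdfcgc  (last char: 'c')
  sorted[9] = fcbdfcgceebgg$  (last char: '$')
  sorted[10] = fcgceebgg$fcbd  (last char: 'd')
  sorted[11] = g$fcbdfcgceebg  (last char: 'g')
  sorted[12] = gceebgg$fcbdfc  (last char: 'c')
  sorted[13] = gg$fcbdfcgceeb  (last char: 'b')
Last column: gcefgfbec$dgcb
Original string S is at sorted index 9

Answer: gcefgfbec$dgcb
9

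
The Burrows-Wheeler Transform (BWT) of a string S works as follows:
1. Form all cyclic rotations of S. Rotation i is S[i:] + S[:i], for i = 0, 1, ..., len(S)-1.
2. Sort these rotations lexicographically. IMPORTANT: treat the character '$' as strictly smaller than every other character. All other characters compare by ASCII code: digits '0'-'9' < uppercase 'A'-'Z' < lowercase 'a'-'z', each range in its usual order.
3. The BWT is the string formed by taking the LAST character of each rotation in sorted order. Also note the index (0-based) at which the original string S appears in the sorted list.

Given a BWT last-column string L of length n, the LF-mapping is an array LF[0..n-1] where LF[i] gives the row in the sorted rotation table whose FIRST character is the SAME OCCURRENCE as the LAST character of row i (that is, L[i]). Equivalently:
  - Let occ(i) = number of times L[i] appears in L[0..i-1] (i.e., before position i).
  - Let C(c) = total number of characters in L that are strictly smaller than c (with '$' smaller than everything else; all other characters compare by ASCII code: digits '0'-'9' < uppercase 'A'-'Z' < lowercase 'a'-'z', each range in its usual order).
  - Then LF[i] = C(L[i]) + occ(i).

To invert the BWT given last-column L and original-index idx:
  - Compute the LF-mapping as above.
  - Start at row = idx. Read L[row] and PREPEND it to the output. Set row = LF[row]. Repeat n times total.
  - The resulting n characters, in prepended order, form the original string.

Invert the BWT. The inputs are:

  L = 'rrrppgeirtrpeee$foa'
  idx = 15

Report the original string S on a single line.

LF mapping: 13 14 15 10 11 7 2 8 16 18 17 12 3 4 5 0 6 9 1
Walk LF starting at row 15, prepending L[row]:
  step 1: row=15, L[15]='$', prepend. Next row=LF[15]=0
  step 2: row=0, L[0]='r', prepend. Next row=LF[0]=13
  step 3: row=13, L[13]='e', prepend. Next row=LF[13]=4
  step 4: row=4, L[4]='p', prepend. Next row=LF[4]=11
  step 5: row=11, L[11]='p', prepend. Next row=LF[11]=12
  step 6: row=12, L[12]='e', prepend. Next row=LF[12]=3
  step 7: row=3, L[3]='p', prepend. Next row=LF[3]=10
  step 8: row=10, L[10]='r', prepend. Next row=LF[10]=17
  step 9: row=17, L[17]='o', prepend. Next row=LF[17]=9
  step 10: row=9, L[9]='t', prepend. Next row=LF[9]=18
  step 11: row=18, L[18]='a', prepend. Next row=LF[18]=1
  step 12: row=1, L[1]='r', prepend. Next row=LF[1]=14
  step 13: row=14, L[14]='e', prepend. Next row=LF[14]=5
  step 14: row=5, L[5]='g', prepend. Next row=LF[5]=7
  step 15: row=7, L[7]='i', prepend. Next row=LF[7]=8
  step 16: row=8, L[8]='r', prepend. Next row=LF[8]=16
  step 17: row=16, L[16]='f', prepend. Next row=LF[16]=6
  step 18: row=6, L[6]='e', prepend. Next row=LF[6]=2
  step 19: row=2, L[2]='r', prepend. Next row=LF[2]=15
Reversed output: refrigeratorpepper$

Answer: refrigeratorpepper$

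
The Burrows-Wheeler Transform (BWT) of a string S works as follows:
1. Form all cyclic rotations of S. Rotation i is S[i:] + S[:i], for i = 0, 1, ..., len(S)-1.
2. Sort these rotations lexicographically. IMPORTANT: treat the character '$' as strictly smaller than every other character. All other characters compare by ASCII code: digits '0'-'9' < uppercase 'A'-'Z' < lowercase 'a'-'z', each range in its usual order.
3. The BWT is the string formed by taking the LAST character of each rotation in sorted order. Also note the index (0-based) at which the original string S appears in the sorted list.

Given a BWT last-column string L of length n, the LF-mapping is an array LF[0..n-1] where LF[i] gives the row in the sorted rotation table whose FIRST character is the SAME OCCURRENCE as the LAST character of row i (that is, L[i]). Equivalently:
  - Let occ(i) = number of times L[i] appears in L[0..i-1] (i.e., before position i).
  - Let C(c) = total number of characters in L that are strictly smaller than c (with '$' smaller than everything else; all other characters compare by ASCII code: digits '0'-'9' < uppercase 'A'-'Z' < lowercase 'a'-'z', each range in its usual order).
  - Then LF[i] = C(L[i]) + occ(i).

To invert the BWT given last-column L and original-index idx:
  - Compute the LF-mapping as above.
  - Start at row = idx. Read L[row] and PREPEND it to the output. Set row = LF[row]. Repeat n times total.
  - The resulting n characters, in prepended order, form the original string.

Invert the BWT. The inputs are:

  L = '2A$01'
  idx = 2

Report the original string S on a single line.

Answer: 1A02$

Derivation:
LF mapping: 3 4 0 1 2
Walk LF starting at row 2, prepending L[row]:
  step 1: row=2, L[2]='$', prepend. Next row=LF[2]=0
  step 2: row=0, L[0]='2', prepend. Next row=LF[0]=3
  step 3: row=3, L[3]='0', prepend. Next row=LF[3]=1
  step 4: row=1, L[1]='A', prepend. Next row=LF[1]=4
  step 5: row=4, L[4]='1', prepend. Next row=LF[4]=2
Reversed output: 1A02$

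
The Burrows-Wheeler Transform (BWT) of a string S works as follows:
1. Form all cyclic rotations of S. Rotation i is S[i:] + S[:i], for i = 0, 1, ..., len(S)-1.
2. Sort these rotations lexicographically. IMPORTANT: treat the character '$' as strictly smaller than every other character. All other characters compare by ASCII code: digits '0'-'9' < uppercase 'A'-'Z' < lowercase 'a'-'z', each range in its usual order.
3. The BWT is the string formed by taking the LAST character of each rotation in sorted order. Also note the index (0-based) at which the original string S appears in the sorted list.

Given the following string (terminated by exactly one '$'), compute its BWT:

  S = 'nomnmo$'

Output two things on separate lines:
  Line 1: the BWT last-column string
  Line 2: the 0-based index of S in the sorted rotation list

Answer: oonm$mn
4

Derivation:
All 7 rotations (rotation i = S[i:]+S[:i]):
  rot[0] = nomnmo$
  rot[1] = omnmo$n
  rot[2] = mnmo$no
  rot[3] = nmo$nom
  rot[4] = mo$nomn
  rot[5] = o$nomnm
  rot[6] = $nomnmo
Sorted (with $ < everything):
  sorted[0] = $nomnmo  (last char: 'o')
  sorted[1] = mnmo$no  (last char: 'o')
  sorted[2] = mo$nomn  (last char: 'n')
  sorted[3] = nmo$nom  (last char: 'm')
  sorted[4] = nomnmo$  (last char: '$')
  sorted[5] = o$nomnm  (last char: 'm')
  sorted[6] = omnmo$n  (last char: 'n')
Last column: oonm$mn
Original string S is at sorted index 4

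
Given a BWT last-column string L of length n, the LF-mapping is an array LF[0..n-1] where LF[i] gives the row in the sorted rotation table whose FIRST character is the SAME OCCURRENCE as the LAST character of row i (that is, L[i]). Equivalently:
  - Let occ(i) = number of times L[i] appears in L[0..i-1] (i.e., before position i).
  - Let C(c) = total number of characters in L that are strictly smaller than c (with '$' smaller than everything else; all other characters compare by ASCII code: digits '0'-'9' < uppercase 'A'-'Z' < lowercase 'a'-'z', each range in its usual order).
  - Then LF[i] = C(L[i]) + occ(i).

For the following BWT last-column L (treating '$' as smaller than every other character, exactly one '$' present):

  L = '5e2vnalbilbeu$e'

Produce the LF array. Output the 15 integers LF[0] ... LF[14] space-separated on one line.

Answer: 2 6 1 14 12 3 10 4 9 11 5 7 13 0 8

Derivation:
Char counts: '$':1, '2':1, '5':1, 'a':1, 'b':2, 'e':3, 'i':1, 'l':2, 'n':1, 'u':1, 'v':1
C (first-col start): C('$')=0, C('2')=1, C('5')=2, C('a')=3, C('b')=4, C('e')=6, C('i')=9, C('l')=10, C('n')=12, C('u')=13, C('v')=14
L[0]='5': occ=0, LF[0]=C('5')+0=2+0=2
L[1]='e': occ=0, LF[1]=C('e')+0=6+0=6
L[2]='2': occ=0, LF[2]=C('2')+0=1+0=1
L[3]='v': occ=0, LF[3]=C('v')+0=14+0=14
L[4]='n': occ=0, LF[4]=C('n')+0=12+0=12
L[5]='a': occ=0, LF[5]=C('a')+0=3+0=3
L[6]='l': occ=0, LF[6]=C('l')+0=10+0=10
L[7]='b': occ=0, LF[7]=C('b')+0=4+0=4
L[8]='i': occ=0, LF[8]=C('i')+0=9+0=9
L[9]='l': occ=1, LF[9]=C('l')+1=10+1=11
L[10]='b': occ=1, LF[10]=C('b')+1=4+1=5
L[11]='e': occ=1, LF[11]=C('e')+1=6+1=7
L[12]='u': occ=0, LF[12]=C('u')+0=13+0=13
L[13]='$': occ=0, LF[13]=C('$')+0=0+0=0
L[14]='e': occ=2, LF[14]=C('e')+2=6+2=8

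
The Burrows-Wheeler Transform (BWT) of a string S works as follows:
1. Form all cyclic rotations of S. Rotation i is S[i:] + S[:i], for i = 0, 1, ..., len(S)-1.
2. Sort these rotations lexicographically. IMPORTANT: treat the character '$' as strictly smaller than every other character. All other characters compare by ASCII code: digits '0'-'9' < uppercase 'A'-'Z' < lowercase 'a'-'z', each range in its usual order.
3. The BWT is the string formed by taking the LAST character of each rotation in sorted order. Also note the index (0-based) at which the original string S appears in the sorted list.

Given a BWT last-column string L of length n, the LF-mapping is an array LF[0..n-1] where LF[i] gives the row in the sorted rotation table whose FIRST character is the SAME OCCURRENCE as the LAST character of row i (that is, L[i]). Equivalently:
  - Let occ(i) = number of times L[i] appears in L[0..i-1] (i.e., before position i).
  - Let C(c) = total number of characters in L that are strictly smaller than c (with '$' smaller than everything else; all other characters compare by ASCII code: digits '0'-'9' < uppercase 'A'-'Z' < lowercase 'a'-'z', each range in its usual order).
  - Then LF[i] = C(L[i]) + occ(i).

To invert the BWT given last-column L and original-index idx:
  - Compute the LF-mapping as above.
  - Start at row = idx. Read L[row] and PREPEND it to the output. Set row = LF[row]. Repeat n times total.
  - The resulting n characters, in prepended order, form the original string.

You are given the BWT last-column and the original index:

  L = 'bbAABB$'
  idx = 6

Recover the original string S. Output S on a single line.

LF mapping: 5 6 1 2 3 4 0
Walk LF starting at row 6, prepending L[row]:
  step 1: row=6, L[6]='$', prepend. Next row=LF[6]=0
  step 2: row=0, L[0]='b', prepend. Next row=LF[0]=5
  step 3: row=5, L[5]='B', prepend. Next row=LF[5]=4
  step 4: row=4, L[4]='B', prepend. Next row=LF[4]=3
  step 5: row=3, L[3]='A', prepend. Next row=LF[3]=2
  step 6: row=2, L[2]='A', prepend. Next row=LF[2]=1
  step 7: row=1, L[1]='b', prepend. Next row=LF[1]=6
Reversed output: bAABBb$

Answer: bAABBb$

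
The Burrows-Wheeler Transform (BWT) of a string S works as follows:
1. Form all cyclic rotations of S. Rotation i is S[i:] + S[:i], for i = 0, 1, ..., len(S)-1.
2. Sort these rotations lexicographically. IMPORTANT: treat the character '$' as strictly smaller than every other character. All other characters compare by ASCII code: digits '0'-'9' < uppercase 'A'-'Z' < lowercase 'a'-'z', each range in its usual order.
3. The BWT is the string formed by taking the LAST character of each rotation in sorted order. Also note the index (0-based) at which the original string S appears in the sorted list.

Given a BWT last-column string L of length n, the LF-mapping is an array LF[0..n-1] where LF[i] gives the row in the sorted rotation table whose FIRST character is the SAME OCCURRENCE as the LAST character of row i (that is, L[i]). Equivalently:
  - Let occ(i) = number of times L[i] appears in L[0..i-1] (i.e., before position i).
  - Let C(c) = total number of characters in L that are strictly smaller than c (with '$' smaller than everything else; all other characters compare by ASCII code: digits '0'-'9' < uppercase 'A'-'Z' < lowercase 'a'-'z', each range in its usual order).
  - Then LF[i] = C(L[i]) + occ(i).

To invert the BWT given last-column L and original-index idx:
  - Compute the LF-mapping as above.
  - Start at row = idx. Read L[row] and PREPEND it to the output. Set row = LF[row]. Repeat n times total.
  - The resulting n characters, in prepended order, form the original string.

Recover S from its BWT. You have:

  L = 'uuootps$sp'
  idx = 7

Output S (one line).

LF mapping: 8 9 1 2 7 3 5 0 6 4
Walk LF starting at row 7, prepending L[row]:
  step 1: row=7, L[7]='$', prepend. Next row=LF[7]=0
  step 2: row=0, L[0]='u', prepend. Next row=LF[0]=8
  step 3: row=8, L[8]='s', prepend. Next row=LF[8]=6
  step 4: row=6, L[6]='s', prepend. Next row=LF[6]=5
  step 5: row=5, L[5]='p', prepend. Next row=LF[5]=3
  step 6: row=3, L[3]='o', prepend. Next row=LF[3]=2
  step 7: row=2, L[2]='o', prepend. Next row=LF[2]=1
  step 8: row=1, L[1]='u', prepend. Next row=LF[1]=9
  step 9: row=9, L[9]='p', prepend. Next row=LF[9]=4
  step 10: row=4, L[4]='t', prepend. Next row=LF[4]=7
Reversed output: tpuoopssu$

Answer: tpuoopssu$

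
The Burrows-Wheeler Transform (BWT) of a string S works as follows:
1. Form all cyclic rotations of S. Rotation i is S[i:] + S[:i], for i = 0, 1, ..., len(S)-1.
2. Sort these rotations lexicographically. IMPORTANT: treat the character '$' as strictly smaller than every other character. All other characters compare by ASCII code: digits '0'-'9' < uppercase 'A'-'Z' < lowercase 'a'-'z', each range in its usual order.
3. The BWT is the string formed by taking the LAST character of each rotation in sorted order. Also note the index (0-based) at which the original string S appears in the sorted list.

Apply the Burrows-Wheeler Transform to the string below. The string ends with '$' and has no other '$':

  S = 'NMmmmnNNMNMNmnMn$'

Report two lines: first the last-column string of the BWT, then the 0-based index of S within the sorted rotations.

All 17 rotations (rotation i = S[i:]+S[:i]):
  rot[0] = NMmmmnNNMNMNmnMn$
  rot[1] = MmmmnNNMNMNmnMn$N
  rot[2] = mmmnNNMNMNmnMn$NM
  rot[3] = mmnNNMNMNmnMn$NMm
  rot[4] = mnNNMNMNmnMn$NMmm
  rot[5] = nNNMNMNmnMn$NMmmm
  rot[6] = NNMNMNmnMn$NMmmmn
  rot[7] = NMNMNmnMn$NMmmmnN
  rot[8] = MNMNmnMn$NMmmmnNN
  rot[9] = NMNmnMn$NMmmmnNNM
  rot[10] = MNmnMn$NMmmmnNNMN
  rot[11] = NmnMn$NMmmmnNNMNM
  rot[12] = mnMn$NMmmmnNNMNMN
  rot[13] = nMn$NMmmmnNNMNMNm
  rot[14] = Mn$NMmmmnNNMNMNmn
  rot[15] = n$NMmmmnNNMNMNmnM
  rot[16] = $NMmmmnNNMNMNmnMn
Sorted (with $ < everything):
  sorted[0] = $NMmmmnNNMNMNmnMn  (last char: 'n')
  sorted[1] = MNMNmnMn$NMmmmnNN  (last char: 'N')
  sorted[2] = MNmnMn$NMmmmnNNMN  (last char: 'N')
  sorted[3] = MmmmnNNMNMNmnMn$N  (last char: 'N')
  sorted[4] = Mn$NMmmmnNNMNMNmn  (last char: 'n')
  sorted[5] = NMNMNmnMn$NMmmmnN  (last char: 'N')
  sorted[6] = NMNmnMn$NMmmmnNNM  (last char: 'M')
  sorted[7] = NMmmmnNNMNMNmnMn$  (last char: '$')
  sorted[8] = NNMNMNmnMn$NMmmmn  (last char: 'n')
  sorted[9] = NmnMn$NMmmmnNNMNM  (last char: 'M')
  sorted[10] = mmmnNNMNMNmnMn$NM  (last char: 'M')
  sorted[11] = mmnNNMNMNmnMn$NMm  (last char: 'm')
  sorted[12] = mnMn$NMmmmnNNMNMN  (last char: 'N')
  sorted[13] = mnNNMNMNmnMn$NMmm  (last char: 'm')
  sorted[14] = n$NMmmmnNNMNMNmnM  (last char: 'M')
  sorted[15] = nMn$NMmmmnNNMNMNm  (last char: 'm')
  sorted[16] = nNNMNMNmnMn$NMmmm  (last char: 'm')
Last column: nNNNnNM$nMMmNmMmm
Original string S is at sorted index 7

Answer: nNNNnNM$nMMmNmMmm
7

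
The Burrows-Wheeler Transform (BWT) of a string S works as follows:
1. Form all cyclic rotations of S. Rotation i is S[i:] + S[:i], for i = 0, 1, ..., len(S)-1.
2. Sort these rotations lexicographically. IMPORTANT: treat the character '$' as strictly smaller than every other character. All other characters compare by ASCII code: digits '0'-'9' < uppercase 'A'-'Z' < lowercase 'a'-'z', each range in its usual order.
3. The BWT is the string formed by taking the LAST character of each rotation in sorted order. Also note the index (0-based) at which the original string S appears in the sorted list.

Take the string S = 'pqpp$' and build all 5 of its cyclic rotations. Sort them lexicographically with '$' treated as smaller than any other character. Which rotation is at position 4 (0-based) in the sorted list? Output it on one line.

Answer: qpp$p

Derivation:
All 5 rotations (rotation i = S[i:]+S[:i]):
  rot[0] = pqpp$
  rot[1] = qpp$p
  rot[2] = pp$pq
  rot[3] = p$pqp
  rot[4] = $pqpp
Sorted (with $ < everything):
  sorted[0] = $pqpp
  sorted[1] = p$pqp
  sorted[2] = pp$pq
  sorted[3] = pqpp$
  sorted[4] = qpp$p
sorted[4] = qpp$p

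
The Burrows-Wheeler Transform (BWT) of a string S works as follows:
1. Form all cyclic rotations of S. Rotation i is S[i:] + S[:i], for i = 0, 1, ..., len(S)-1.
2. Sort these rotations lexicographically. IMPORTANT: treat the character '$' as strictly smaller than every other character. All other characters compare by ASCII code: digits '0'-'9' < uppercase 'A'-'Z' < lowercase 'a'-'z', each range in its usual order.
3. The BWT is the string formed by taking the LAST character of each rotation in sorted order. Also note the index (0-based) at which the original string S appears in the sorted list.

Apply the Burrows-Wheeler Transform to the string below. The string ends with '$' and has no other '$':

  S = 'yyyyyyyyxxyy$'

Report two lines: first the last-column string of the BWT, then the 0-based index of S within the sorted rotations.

Answer: yyxyyxyyyyyy$
12

Derivation:
All 13 rotations (rotation i = S[i:]+S[:i]):
  rot[0] = yyyyyyyyxxyy$
  rot[1] = yyyyyyyxxyy$y
  rot[2] = yyyyyyxxyy$yy
  rot[3] = yyyyyxxyy$yyy
  rot[4] = yyyyxxyy$yyyy
  rot[5] = yyyxxyy$yyyyy
  rot[6] = yyxxyy$yyyyyy
  rot[7] = yxxyy$yyyyyyy
  rot[8] = xxyy$yyyyyyyy
  rot[9] = xyy$yyyyyyyyx
  rot[10] = yy$yyyyyyyyxx
  rot[11] = y$yyyyyyyyxxy
  rot[12] = $yyyyyyyyxxyy
Sorted (with $ < everything):
  sorted[0] = $yyyyyyyyxxyy  (last char: 'y')
  sorted[1] = xxyy$yyyyyyyy  (last char: 'y')
  sorted[2] = xyy$yyyyyyyyx  (last char: 'x')
  sorted[3] = y$yyyyyyyyxxy  (last char: 'y')
  sorted[4] = yxxyy$yyyyyyy  (last char: 'y')
  sorted[5] = yy$yyyyyyyyxx  (last char: 'x')
  sorted[6] = yyxxyy$yyyyyy  (last char: 'y')
  sorted[7] = yyyxxyy$yyyyy  (last char: 'y')
  sorted[8] = yyyyxxyy$yyyy  (last char: 'y')
  sorted[9] = yyyyyxxyy$yyy  (last char: 'y')
  sorted[10] = yyyyyyxxyy$yy  (last char: 'y')
  sorted[11] = yyyyyyyxxyy$y  (last char: 'y')
  sorted[12] = yyyyyyyyxxyy$  (last char: '$')
Last column: yyxyyxyyyyyy$
Original string S is at sorted index 12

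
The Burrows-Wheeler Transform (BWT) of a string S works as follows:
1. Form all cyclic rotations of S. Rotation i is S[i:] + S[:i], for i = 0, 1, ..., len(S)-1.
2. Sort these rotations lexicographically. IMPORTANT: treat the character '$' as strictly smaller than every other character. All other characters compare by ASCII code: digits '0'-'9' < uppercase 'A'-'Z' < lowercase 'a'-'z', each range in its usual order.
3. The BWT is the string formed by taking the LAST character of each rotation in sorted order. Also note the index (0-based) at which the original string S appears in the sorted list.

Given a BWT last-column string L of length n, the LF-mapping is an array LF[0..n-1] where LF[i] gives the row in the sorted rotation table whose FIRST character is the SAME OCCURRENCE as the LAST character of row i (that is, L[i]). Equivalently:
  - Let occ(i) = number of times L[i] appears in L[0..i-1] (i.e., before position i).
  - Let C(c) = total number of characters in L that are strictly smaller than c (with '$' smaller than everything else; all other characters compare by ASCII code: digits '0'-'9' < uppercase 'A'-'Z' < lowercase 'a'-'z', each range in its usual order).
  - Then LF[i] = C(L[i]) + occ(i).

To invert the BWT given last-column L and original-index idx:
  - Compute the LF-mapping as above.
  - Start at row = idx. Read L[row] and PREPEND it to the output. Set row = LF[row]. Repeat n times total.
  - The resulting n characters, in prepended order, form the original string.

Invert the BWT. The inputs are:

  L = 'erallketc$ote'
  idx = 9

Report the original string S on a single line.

Answer: oraclekettle$

Derivation:
LF mapping: 3 10 1 7 8 6 4 11 2 0 9 12 5
Walk LF starting at row 9, prepending L[row]:
  step 1: row=9, L[9]='$', prepend. Next row=LF[9]=0
  step 2: row=0, L[0]='e', prepend. Next row=LF[0]=3
  step 3: row=3, L[3]='l', prepend. Next row=LF[3]=7
  step 4: row=7, L[7]='t', prepend. Next row=LF[7]=11
  step 5: row=11, L[11]='t', prepend. Next row=LF[11]=12
  step 6: row=12, L[12]='e', prepend. Next row=LF[12]=5
  step 7: row=5, L[5]='k', prepend. Next row=LF[5]=6
  step 8: row=6, L[6]='e', prepend. Next row=LF[6]=4
  step 9: row=4, L[4]='l', prepend. Next row=LF[4]=8
  step 10: row=8, L[8]='c', prepend. Next row=LF[8]=2
  step 11: row=2, L[2]='a', prepend. Next row=LF[2]=1
  step 12: row=1, L[1]='r', prepend. Next row=LF[1]=10
  step 13: row=10, L[10]='o', prepend. Next row=LF[10]=9
Reversed output: oraclekettle$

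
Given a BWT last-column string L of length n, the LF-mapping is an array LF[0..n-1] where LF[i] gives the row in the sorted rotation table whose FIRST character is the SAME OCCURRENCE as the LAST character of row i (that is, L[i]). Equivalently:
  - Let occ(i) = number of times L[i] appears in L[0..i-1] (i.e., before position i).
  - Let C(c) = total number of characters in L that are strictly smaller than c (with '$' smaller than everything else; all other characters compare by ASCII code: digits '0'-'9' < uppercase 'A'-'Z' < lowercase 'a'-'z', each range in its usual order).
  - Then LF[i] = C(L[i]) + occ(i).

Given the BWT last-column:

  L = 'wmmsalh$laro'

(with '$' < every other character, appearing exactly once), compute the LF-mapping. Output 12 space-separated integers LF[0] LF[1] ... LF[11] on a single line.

Answer: 11 6 7 10 1 4 3 0 5 2 9 8

Derivation:
Char counts: '$':1, 'a':2, 'h':1, 'l':2, 'm':2, 'o':1, 'r':1, 's':1, 'w':1
C (first-col start): C('$')=0, C('a')=1, C('h')=3, C('l')=4, C('m')=6, C('o')=8, C('r')=9, C('s')=10, C('w')=11
L[0]='w': occ=0, LF[0]=C('w')+0=11+0=11
L[1]='m': occ=0, LF[1]=C('m')+0=6+0=6
L[2]='m': occ=1, LF[2]=C('m')+1=6+1=7
L[3]='s': occ=0, LF[3]=C('s')+0=10+0=10
L[4]='a': occ=0, LF[4]=C('a')+0=1+0=1
L[5]='l': occ=0, LF[5]=C('l')+0=4+0=4
L[6]='h': occ=0, LF[6]=C('h')+0=3+0=3
L[7]='$': occ=0, LF[7]=C('$')+0=0+0=0
L[8]='l': occ=1, LF[8]=C('l')+1=4+1=5
L[9]='a': occ=1, LF[9]=C('a')+1=1+1=2
L[10]='r': occ=0, LF[10]=C('r')+0=9+0=9
L[11]='o': occ=0, LF[11]=C('o')+0=8+0=8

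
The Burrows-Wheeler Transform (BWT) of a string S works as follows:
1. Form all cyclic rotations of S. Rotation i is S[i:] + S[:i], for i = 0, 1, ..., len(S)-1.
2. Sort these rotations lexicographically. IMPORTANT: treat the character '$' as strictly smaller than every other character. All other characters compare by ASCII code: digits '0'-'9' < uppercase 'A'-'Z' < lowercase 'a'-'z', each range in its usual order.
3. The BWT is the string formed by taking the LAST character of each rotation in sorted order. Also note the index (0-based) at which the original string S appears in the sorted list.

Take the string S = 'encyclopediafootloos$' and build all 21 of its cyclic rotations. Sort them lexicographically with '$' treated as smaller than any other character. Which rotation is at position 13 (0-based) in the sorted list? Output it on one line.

Answer: ootloos$encyclopediaf

Derivation:
All 21 rotations (rotation i = S[i:]+S[:i]):
  rot[0] = encyclopediafootloos$
  rot[1] = ncyclopediafootloos$e
  rot[2] = cyclopediafootloos$en
  rot[3] = yclopediafootloos$enc
  rot[4] = clopediafootloos$ency
  rot[5] = lopediafootloos$encyc
  rot[6] = opediafootloos$encycl
  rot[7] = pediafootloos$encyclo
  rot[8] = ediafootloos$encyclop
  rot[9] = diafootloos$encyclope
  rot[10] = iafootloos$encycloped
  rot[11] = afootloos$encyclopedi
  rot[12] = footloos$encyclopedia
  rot[13] = ootloos$encyclopediaf
  rot[14] = otloos$encyclopediafo
  rot[15] = tloos$encyclopediafoo
  rot[16] = loos$encyclopediafoot
  rot[17] = oos$encyclopediafootl
  rot[18] = os$encyclopediafootlo
  rot[19] = s$encyclopediafootloo
  rot[20] = $encyclopediafootloos
Sorted (with $ < everything):
  sorted[0] = $encyclopediafootloos
  sorted[1] = afootloos$encyclopedi
  sorted[2] = clopediafootloos$ency
  sorted[3] = cyclopediafootloos$en
  sorted[4] = diafootloos$encyclope
  sorted[5] = ediafootloos$encyclop
  sorted[6] = encyclopediafootloos$
  sorted[7] = footloos$encyclopedia
  sorted[8] = iafootloos$encycloped
  sorted[9] = loos$encyclopediafoot
  sorted[10] = lopediafootloos$encyc
  sorted[11] = ncyclopediafootloos$e
  sorted[12] = oos$encyclopediafootl
  sorted[13] = ootloos$encyclopediaf
  sorted[14] = opediafootloos$encycl
  sorted[15] = os$encyclopediafootlo
  sorted[16] = otloos$encyclopediafo
  sorted[17] = pediafootloos$encyclo
  sorted[18] = s$encyclopediafootloo
  sorted[19] = tloos$encyclopediafoo
  sorted[20] = yclopediafootloos$enc
sorted[13] = ootloos$encyclopediaf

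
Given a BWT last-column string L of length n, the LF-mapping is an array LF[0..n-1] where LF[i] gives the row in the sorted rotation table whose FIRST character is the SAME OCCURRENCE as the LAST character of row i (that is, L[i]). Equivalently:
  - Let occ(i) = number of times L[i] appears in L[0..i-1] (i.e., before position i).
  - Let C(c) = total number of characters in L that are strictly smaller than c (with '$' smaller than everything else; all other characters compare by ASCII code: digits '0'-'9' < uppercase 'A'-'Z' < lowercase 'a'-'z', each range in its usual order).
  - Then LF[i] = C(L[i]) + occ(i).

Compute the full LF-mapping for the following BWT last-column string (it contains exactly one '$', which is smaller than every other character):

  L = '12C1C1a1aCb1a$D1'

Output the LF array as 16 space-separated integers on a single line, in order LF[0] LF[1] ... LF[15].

Answer: 1 7 8 2 9 3 12 4 13 10 15 5 14 0 11 6

Derivation:
Char counts: '$':1, '1':6, '2':1, 'C':3, 'D':1, 'a':3, 'b':1
C (first-col start): C('$')=0, C('1')=1, C('2')=7, C('C')=8, C('D')=11, C('a')=12, C('b')=15
L[0]='1': occ=0, LF[0]=C('1')+0=1+0=1
L[1]='2': occ=0, LF[1]=C('2')+0=7+0=7
L[2]='C': occ=0, LF[2]=C('C')+0=8+0=8
L[3]='1': occ=1, LF[3]=C('1')+1=1+1=2
L[4]='C': occ=1, LF[4]=C('C')+1=8+1=9
L[5]='1': occ=2, LF[5]=C('1')+2=1+2=3
L[6]='a': occ=0, LF[6]=C('a')+0=12+0=12
L[7]='1': occ=3, LF[7]=C('1')+3=1+3=4
L[8]='a': occ=1, LF[8]=C('a')+1=12+1=13
L[9]='C': occ=2, LF[9]=C('C')+2=8+2=10
L[10]='b': occ=0, LF[10]=C('b')+0=15+0=15
L[11]='1': occ=4, LF[11]=C('1')+4=1+4=5
L[12]='a': occ=2, LF[12]=C('a')+2=12+2=14
L[13]='$': occ=0, LF[13]=C('$')+0=0+0=0
L[14]='D': occ=0, LF[14]=C('D')+0=11+0=11
L[15]='1': occ=5, LF[15]=C('1')+5=1+5=6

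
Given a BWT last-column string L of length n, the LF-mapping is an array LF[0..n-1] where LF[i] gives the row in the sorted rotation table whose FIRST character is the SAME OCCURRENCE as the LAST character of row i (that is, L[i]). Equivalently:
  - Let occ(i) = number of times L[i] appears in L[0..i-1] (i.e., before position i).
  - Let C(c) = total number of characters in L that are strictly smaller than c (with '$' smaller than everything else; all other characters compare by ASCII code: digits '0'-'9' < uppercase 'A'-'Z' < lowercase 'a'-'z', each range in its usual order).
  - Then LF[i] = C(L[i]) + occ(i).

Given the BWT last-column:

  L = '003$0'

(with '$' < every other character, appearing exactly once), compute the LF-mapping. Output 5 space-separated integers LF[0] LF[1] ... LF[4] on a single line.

Char counts: '$':1, '0':3, '3':1
C (first-col start): C('$')=0, C('0')=1, C('3')=4
L[0]='0': occ=0, LF[0]=C('0')+0=1+0=1
L[1]='0': occ=1, LF[1]=C('0')+1=1+1=2
L[2]='3': occ=0, LF[2]=C('3')+0=4+0=4
L[3]='$': occ=0, LF[3]=C('$')+0=0+0=0
L[4]='0': occ=2, LF[4]=C('0')+2=1+2=3

Answer: 1 2 4 0 3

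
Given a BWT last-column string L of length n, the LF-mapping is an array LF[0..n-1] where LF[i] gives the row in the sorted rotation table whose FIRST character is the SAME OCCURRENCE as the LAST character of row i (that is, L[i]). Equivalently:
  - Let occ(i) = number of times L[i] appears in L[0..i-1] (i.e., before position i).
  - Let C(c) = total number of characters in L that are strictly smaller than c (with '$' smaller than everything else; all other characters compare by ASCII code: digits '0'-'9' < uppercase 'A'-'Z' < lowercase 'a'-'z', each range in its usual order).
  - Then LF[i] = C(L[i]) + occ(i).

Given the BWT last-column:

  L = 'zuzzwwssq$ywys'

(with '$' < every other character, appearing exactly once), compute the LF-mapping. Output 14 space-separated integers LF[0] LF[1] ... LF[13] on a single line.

Answer: 11 5 12 13 6 7 2 3 1 0 9 8 10 4

Derivation:
Char counts: '$':1, 'q':1, 's':3, 'u':1, 'w':3, 'y':2, 'z':3
C (first-col start): C('$')=0, C('q')=1, C('s')=2, C('u')=5, C('w')=6, C('y')=9, C('z')=11
L[0]='z': occ=0, LF[0]=C('z')+0=11+0=11
L[1]='u': occ=0, LF[1]=C('u')+0=5+0=5
L[2]='z': occ=1, LF[2]=C('z')+1=11+1=12
L[3]='z': occ=2, LF[3]=C('z')+2=11+2=13
L[4]='w': occ=0, LF[4]=C('w')+0=6+0=6
L[5]='w': occ=1, LF[5]=C('w')+1=6+1=7
L[6]='s': occ=0, LF[6]=C('s')+0=2+0=2
L[7]='s': occ=1, LF[7]=C('s')+1=2+1=3
L[8]='q': occ=0, LF[8]=C('q')+0=1+0=1
L[9]='$': occ=0, LF[9]=C('$')+0=0+0=0
L[10]='y': occ=0, LF[10]=C('y')+0=9+0=9
L[11]='w': occ=2, LF[11]=C('w')+2=6+2=8
L[12]='y': occ=1, LF[12]=C('y')+1=9+1=10
L[13]='s': occ=2, LF[13]=C('s')+2=2+2=4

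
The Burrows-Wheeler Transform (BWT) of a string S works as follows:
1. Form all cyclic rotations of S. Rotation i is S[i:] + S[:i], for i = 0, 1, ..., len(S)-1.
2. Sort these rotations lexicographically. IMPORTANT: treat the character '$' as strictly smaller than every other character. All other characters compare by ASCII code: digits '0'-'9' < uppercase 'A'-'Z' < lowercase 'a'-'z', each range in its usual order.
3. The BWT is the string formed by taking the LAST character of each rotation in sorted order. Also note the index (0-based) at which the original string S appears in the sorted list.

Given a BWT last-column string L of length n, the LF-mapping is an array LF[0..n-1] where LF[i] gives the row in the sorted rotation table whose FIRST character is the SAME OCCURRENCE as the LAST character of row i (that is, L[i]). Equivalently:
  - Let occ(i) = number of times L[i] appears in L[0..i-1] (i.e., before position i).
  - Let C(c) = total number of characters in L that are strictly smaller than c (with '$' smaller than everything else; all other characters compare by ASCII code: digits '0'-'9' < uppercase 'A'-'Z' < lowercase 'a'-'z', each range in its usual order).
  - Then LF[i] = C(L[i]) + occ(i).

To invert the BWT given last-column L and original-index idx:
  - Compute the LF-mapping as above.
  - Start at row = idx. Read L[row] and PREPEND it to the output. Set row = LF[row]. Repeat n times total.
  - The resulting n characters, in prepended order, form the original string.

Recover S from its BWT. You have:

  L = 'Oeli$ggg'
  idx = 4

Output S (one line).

LF mapping: 1 2 7 6 0 3 4 5
Walk LF starting at row 4, prepending L[row]:
  step 1: row=4, L[4]='$', prepend. Next row=LF[4]=0
  step 2: row=0, L[0]='O', prepend. Next row=LF[0]=1
  step 3: row=1, L[1]='e', prepend. Next row=LF[1]=2
  step 4: row=2, L[2]='l', prepend. Next row=LF[2]=7
  step 5: row=7, L[7]='g', prepend. Next row=LF[7]=5
  step 6: row=5, L[5]='g', prepend. Next row=LF[5]=3
  step 7: row=3, L[3]='i', prepend. Next row=LF[3]=6
  step 8: row=6, L[6]='g', prepend. Next row=LF[6]=4
Reversed output: giggleO$

Answer: giggleO$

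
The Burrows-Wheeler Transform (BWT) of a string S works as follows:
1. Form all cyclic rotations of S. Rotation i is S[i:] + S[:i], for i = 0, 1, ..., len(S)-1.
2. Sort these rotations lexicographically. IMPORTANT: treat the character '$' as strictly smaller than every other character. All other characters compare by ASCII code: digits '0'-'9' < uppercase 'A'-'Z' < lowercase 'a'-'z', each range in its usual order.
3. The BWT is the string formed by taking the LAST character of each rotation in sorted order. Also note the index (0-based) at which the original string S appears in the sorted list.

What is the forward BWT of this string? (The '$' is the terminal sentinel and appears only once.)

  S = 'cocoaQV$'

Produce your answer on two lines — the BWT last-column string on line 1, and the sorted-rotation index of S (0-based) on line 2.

All 8 rotations (rotation i = S[i:]+S[:i]):
  rot[0] = cocoaQV$
  rot[1] = ocoaQV$c
  rot[2] = coaQV$co
  rot[3] = oaQV$coc
  rot[4] = aQV$coco
  rot[5] = QV$cocoa
  rot[6] = V$cocoaQ
  rot[7] = $cocoaQV
Sorted (with $ < everything):
  sorted[0] = $cocoaQV  (last char: 'V')
  sorted[1] = QV$cocoa  (last char: 'a')
  sorted[2] = V$cocoaQ  (last char: 'Q')
  sorted[3] = aQV$coco  (last char: 'o')
  sorted[4] = coaQV$co  (last char: 'o')
  sorted[5] = cocoaQV$  (last char: '$')
  sorted[6] = oaQV$coc  (last char: 'c')
  sorted[7] = ocoaQV$c  (last char: 'c')
Last column: VaQoo$cc
Original string S is at sorted index 5

Answer: VaQoo$cc
5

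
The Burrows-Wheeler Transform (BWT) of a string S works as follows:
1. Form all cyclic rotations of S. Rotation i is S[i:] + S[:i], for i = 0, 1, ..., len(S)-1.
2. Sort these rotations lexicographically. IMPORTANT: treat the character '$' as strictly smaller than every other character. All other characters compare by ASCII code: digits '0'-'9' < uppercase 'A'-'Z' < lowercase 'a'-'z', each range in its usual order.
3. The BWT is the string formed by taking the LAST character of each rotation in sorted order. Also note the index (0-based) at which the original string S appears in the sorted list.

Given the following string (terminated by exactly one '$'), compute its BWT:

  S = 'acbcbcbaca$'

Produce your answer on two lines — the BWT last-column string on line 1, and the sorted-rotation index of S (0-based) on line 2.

All 11 rotations (rotation i = S[i:]+S[:i]):
  rot[0] = acbcbcbaca$
  rot[1] = cbcbcbaca$a
  rot[2] = bcbcbaca$ac
  rot[3] = cbcbaca$acb
  rot[4] = bcbaca$acbc
  rot[5] = cbaca$acbcb
  rot[6] = baca$acbcbc
  rot[7] = aca$acbcbcb
  rot[8] = ca$acbcbcba
  rot[9] = a$acbcbcbac
  rot[10] = $acbcbcbaca
Sorted (with $ < everything):
  sorted[0] = $acbcbcbaca  (last char: 'a')
  sorted[1] = a$acbcbcbac  (last char: 'c')
  sorted[2] = aca$acbcbcb  (last char: 'b')
  sorted[3] = acbcbcbaca$  (last char: '$')
  sorted[4] = baca$acbcbc  (last char: 'c')
  sorted[5] = bcbaca$acbc  (last char: 'c')
  sorted[6] = bcbcbaca$ac  (last char: 'c')
  sorted[7] = ca$acbcbcba  (last char: 'a')
  sorted[8] = cbaca$acbcb  (last char: 'b')
  sorted[9] = cbcbaca$acb  (last char: 'b')
  sorted[10] = cbcbcbaca$a  (last char: 'a')
Last column: acb$cccabba
Original string S is at sorted index 3

Answer: acb$cccabba
3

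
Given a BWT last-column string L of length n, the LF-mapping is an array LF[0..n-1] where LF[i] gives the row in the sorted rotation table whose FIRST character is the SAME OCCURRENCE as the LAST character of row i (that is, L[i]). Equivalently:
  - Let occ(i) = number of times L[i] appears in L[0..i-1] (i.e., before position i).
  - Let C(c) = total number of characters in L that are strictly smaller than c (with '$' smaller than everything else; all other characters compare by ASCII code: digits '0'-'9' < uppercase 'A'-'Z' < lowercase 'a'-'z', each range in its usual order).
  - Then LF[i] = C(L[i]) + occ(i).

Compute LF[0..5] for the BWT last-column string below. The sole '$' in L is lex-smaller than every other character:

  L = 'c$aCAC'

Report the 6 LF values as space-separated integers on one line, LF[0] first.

Answer: 5 0 4 2 1 3

Derivation:
Char counts: '$':1, 'A':1, 'C':2, 'a':1, 'c':1
C (first-col start): C('$')=0, C('A')=1, C('C')=2, C('a')=4, C('c')=5
L[0]='c': occ=0, LF[0]=C('c')+0=5+0=5
L[1]='$': occ=0, LF[1]=C('$')+0=0+0=0
L[2]='a': occ=0, LF[2]=C('a')+0=4+0=4
L[3]='C': occ=0, LF[3]=C('C')+0=2+0=2
L[4]='A': occ=0, LF[4]=C('A')+0=1+0=1
L[5]='C': occ=1, LF[5]=C('C')+1=2+1=3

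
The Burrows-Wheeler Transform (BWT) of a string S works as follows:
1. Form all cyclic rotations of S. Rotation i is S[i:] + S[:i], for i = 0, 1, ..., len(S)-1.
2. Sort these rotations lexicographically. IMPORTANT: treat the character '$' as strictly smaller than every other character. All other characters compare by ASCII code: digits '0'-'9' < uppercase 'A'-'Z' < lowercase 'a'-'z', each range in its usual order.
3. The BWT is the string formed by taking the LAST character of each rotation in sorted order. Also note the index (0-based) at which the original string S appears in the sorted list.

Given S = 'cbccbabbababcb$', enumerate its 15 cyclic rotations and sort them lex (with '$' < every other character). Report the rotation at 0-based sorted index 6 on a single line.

Answer: babbababcb$cbcc

Derivation:
All 15 rotations (rotation i = S[i:]+S[:i]):
  rot[0] = cbccbabbababcb$
  rot[1] = bccbabbababcb$c
  rot[2] = ccbabbababcb$cb
  rot[3] = cbabbababcb$cbc
  rot[4] = babbababcb$cbcc
  rot[5] = abbababcb$cbccb
  rot[6] = bbababcb$cbccba
  rot[7] = bababcb$cbccbab
  rot[8] = ababcb$cbccbabb
  rot[9] = babcb$cbccbabba
  rot[10] = abcb$cbccbabbab
  rot[11] = bcb$cbccbabbaba
  rot[12] = cb$cbccbabbabab
  rot[13] = b$cbccbabbababc
  rot[14] = $cbccbabbababcb
Sorted (with $ < everything):
  sorted[0] = $cbccbabbababcb
  sorted[1] = ababcb$cbccbabb
  sorted[2] = abbababcb$cbccb
  sorted[3] = abcb$cbccbabbab
  sorted[4] = b$cbccbabbababc
  sorted[5] = bababcb$cbccbab
  sorted[6] = babbababcb$cbcc
  sorted[7] = babcb$cbccbabba
  sorted[8] = bbababcb$cbccba
  sorted[9] = bcb$cbccbabbaba
  sorted[10] = bccbabbababcb$c
  sorted[11] = cb$cbccbabbabab
  sorted[12] = cbabbababcb$cbc
  sorted[13] = cbccbabbababcb$
  sorted[14] = ccbabbababcb$cb
sorted[6] = babbababcb$cbcc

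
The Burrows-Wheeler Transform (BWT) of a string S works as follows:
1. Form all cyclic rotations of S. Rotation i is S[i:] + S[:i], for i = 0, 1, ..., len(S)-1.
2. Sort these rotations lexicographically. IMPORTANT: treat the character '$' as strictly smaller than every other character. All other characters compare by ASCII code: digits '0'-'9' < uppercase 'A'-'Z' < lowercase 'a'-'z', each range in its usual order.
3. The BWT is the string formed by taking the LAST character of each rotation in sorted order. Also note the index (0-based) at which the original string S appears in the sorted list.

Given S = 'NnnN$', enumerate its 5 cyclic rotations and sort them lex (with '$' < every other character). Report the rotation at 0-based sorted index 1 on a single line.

All 5 rotations (rotation i = S[i:]+S[:i]):
  rot[0] = NnnN$
  rot[1] = nnN$N
  rot[2] = nN$Nn
  rot[3] = N$Nnn
  rot[4] = $NnnN
Sorted (with $ < everything):
  sorted[0] = $NnnN
  sorted[1] = N$Nnn
  sorted[2] = NnnN$
  sorted[3] = nN$Nn
  sorted[4] = nnN$N
sorted[1] = N$Nnn

Answer: N$Nnn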